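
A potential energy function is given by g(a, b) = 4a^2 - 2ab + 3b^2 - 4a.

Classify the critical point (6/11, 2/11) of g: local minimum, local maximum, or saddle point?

local minimum

The Hessian of g is constant: H = [[8, -2], [-2, 6]].
det(H) = 8·6 − (-2)² = 44.
det(H) > 0 and tr(H) = 14 > 0, so H is positive definite and the point is a local minimum.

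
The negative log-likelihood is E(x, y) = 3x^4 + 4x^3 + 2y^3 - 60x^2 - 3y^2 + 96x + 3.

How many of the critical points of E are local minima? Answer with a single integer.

2

E separates as a function of x plus a function of y, so ∇E=0 decouples.
∂E/∂x = 12(x - 2)(x - 1)(x + 4) = 0 at x ∈ {-4, 1, 2}; ∂E/∂y = 6y(y - 1) = 0 at y ∈ {0, 1}.
The Hessian is diagonal: diag(E_xx, E_yy). Second derivatives: E_xx(-4)=360, E_xx(1)=-60, E_xx(2)=72; E_yy(0)=-6, E_yy(1)=6.
Local minima occur where both diagonal entries positive: (-4, 1), (2, 1). Count: 2.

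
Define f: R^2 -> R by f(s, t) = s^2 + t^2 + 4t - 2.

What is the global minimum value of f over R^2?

f(s,t) separates as P(s) + Q(t) − 2, so its minimum is min P + min Q − 2.
P'(s) = 2s vanishes at s ∈ {0}; Q'(t) = 2(t + 2) vanishes at t ∈ {-2}.
Local minima of P (where P''>0): P(0)=0. Local minima of Q: Q(-2)=-4.
So the global minimum of f is P(0) + Q(-2) − 2 = 0 − 4 − 2 = -6, attained at (0, -2).

-6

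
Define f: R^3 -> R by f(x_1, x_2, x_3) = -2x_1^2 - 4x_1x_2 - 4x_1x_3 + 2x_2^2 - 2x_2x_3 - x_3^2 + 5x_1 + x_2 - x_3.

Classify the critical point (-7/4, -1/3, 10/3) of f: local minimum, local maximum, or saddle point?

The Hessian is constant: H = [[-4, -4, -4], [-4, 4, -2], [-4, -2, -2]].
Leading principal minors: Δ₁ = -4, Δ₂ = -32, Δ₃ = -48.
The minors fit neither the all-positive nor the alternating-sign pattern, so H is indefinite: a saddle point.

saddle point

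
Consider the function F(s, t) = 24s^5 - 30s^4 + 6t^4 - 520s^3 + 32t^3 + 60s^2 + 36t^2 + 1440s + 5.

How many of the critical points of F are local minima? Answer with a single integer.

F separates as a function of s plus a function of t, so ∇F=0 decouples.
∂F/∂s = 120(s - 4)(s - 1)(s + 1)(s + 3) = 0 at s ∈ {-3, -1, 1, 4}; ∂F/∂t = 24t(t + 1)(t + 3) = 0 at t ∈ {-3, -1, 0}.
The Hessian is diagonal: diag(F_ss, F_tt). Second derivatives: F_ss(-3)=-6720, F_ss(-1)=2400, F_ss(1)=-2880, F_ss(4)=12600; F_tt(-3)=144, F_tt(-1)=-48, F_tt(0)=72.
Local minima occur where both diagonal entries positive: (-1, -3), (-1, 0), (4, -3), (4, 0). Count: 4.

4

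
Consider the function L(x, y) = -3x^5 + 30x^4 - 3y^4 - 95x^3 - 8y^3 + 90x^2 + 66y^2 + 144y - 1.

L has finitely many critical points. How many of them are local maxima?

4

L separates as a function of x plus a function of y, so ∇L=0 decouples.
∂L/∂x = -15x(x - 4)(x - 3)(x - 1) = 0 at x ∈ {0, 1, 3, 4}; ∂L/∂y = -12(y - 3)(y + 1)(y + 4) = 0 at y ∈ {-4, -1, 3}.
The Hessian is diagonal: diag(L_xx, L_yy). Second derivatives: L_xx(0)=180, L_xx(1)=-90, L_xx(3)=90, L_xx(4)=-180; L_yy(-4)=-252, L_yy(-1)=144, L_yy(3)=-336.
Local maxima occur where both diagonal entries negative: (1, -4), (1, 3), (4, -4), (4, 3). Count: 4.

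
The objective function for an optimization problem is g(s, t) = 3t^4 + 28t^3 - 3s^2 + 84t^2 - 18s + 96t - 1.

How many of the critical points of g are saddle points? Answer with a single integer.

2

g separates as a function of s plus a function of t, so ∇g=0 decouples.
∂g/∂s = -6(s + 3) = 0 at s ∈ {-3}; ∂g/∂t = 12(t + 1)(t + 2)(t + 4) = 0 at t ∈ {-4, -2, -1}.
The Hessian is diagonal: diag(g_ss, g_tt). Second derivatives: g_ss(-3)=-6; g_tt(-4)=72, g_tt(-2)=-24, g_tt(-1)=36.
Saddle points occur where the two diagonal entries have opposite signs: (-3, -4), (-3, -1). Count: 2.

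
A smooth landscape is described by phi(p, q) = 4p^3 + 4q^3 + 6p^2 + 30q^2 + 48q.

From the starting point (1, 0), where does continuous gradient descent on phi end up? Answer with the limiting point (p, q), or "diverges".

phi is separable, so gradient descent decouples: p follows -∂phi/∂p, q follows -∂phi/∂q.
∂phi/∂p = 12p(p + 1); at p=1 this is 24, so p decreases.
∂phi/∂q = 12(q + 1)(q + 4); at q=0 this is 48, so q decreases.
p converges to its nearest critical value 0 (a local min of the p-part); q converges to -1. The iterate converges to (0, -1).

(0, -1)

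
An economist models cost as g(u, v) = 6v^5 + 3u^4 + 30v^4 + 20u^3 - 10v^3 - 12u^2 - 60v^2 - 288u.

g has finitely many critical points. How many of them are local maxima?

g separates as a function of u plus a function of v, so ∇g=0 decouples.
∂g/∂u = 12(u - 2)(u + 3)(u + 4) = 0 at u ∈ {-4, -3, 2}; ∂g/∂v = 30v(v - 1)(v + 1)(v + 4) = 0 at v ∈ {-4, -1, 0, 1}.
The Hessian is diagonal: diag(g_uu, g_vv). Second derivatives: g_uu(-4)=72, g_uu(-3)=-60, g_uu(2)=360; g_vv(-4)=-1800, g_vv(-1)=180, g_vv(0)=-120, g_vv(1)=300.
Local maxima occur where both diagonal entries negative: (-3, -4), (-3, 0). Count: 2.

2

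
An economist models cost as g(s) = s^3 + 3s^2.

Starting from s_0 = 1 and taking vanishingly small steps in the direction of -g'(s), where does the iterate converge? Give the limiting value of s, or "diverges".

0

g'(s) = 3s(s + 2), so g'(1) = 9.
Gradient descent moves in the -g' direction, i.e. s is decreasing.
The nearest critical point in that direction is s = 0, where g'' = 6 > 0 (a local minimum). The iterate converges there.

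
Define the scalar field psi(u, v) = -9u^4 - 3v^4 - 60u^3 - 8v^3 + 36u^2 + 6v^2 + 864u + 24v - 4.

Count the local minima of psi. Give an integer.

1

psi separates as a function of u plus a function of v, so ∇psi=0 decouples.
∂psi/∂u = -36(u - 2)(u + 3)(u + 4) = 0 at u ∈ {-4, -3, 2}; ∂psi/∂v = -12(v - 1)(v + 1)(v + 2) = 0 at v ∈ {-2, -1, 1}.
The Hessian is diagonal: diag(psi_uu, psi_vv). Second derivatives: psi_uu(-4)=-216, psi_uu(-3)=180, psi_uu(2)=-1080; psi_vv(-2)=-36, psi_vv(-1)=24, psi_vv(1)=-72.
Local minima occur where both diagonal entries positive: (-3, -1). Count: 1.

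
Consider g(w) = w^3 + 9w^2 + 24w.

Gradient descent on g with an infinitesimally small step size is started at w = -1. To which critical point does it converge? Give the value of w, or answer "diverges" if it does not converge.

-2

g'(w) = 3(w + 2)(w + 4), so g'(-1) = 9.
Gradient descent moves in the -g' direction, i.e. w is decreasing.
The nearest critical point in that direction is w = -2, where g'' = 6 > 0 (a local minimum). The iterate converges there.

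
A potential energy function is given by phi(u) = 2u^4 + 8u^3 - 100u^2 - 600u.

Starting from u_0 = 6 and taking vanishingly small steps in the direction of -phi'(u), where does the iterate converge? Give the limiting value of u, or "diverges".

5

phi'(u) = 8(u - 5)(u + 3)(u + 5), so phi'(6) = 792.
Gradient descent moves in the -phi' direction, i.e. u is decreasing.
The nearest critical point in that direction is u = 5, where phi'' = 640 > 0 (a local minimum). The iterate converges there.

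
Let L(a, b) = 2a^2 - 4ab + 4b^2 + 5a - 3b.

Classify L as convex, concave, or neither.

L is quadratic, so its Hessian is the constant matrix H = [[4, -4], [-4, 8]].
det(H) = 16, tr(H) = 12.
det(H) > 0 and tr(H) > 0, so H is positive definite everywhere: convex.

convex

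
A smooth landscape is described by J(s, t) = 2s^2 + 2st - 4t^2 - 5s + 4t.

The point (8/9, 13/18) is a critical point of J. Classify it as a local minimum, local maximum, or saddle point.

saddle point

The Hessian of J is constant: H = [[4, 2], [2, -8]].
det(H) = 4·(-8) − 2² = -36.
Since det(H) < 0, H is indefinite and the critical point is a saddle point.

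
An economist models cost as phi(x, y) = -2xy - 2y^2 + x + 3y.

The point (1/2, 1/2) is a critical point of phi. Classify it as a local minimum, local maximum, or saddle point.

saddle point

The Hessian of phi is constant: H = [[0, -2], [-2, -4]].
det(H) = 0·(-4) − (-2)² = -4.
Since det(H) < 0, H is indefinite and the critical point is a saddle point.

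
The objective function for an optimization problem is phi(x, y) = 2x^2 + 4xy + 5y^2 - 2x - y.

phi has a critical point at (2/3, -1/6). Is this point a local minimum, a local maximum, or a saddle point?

local minimum

The Hessian of phi is constant: H = [[4, 4], [4, 10]].
det(H) = 4·10 − 4² = 24.
det(H) > 0 and tr(H) = 14 > 0, so H is positive definite and the point is a local minimum.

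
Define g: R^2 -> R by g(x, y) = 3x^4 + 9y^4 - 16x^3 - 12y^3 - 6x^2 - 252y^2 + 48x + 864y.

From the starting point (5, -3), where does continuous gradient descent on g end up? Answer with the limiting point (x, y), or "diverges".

g is separable, so gradient descent decouples: x follows -∂g/∂x, y follows -∂g/∂y.
∂g/∂x = 12(x - 4)(x - 1)(x + 1); at x=5 this is 288, so x decreases.
∂g/∂y = 36(y - 3)(y - 2)(y + 4); at y=-3 this is 1080, so y decreases.
x converges to its nearest critical value 4 (a local min of the x-part); y converges to -4. The iterate converges to (4, -4).

(4, -4)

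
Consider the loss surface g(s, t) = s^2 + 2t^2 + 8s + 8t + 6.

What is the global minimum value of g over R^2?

g(s,t) separates as P(s) + Q(t) + 6, so its minimum is min P + min Q + 6.
P'(s) = 2s + 8 vanishes at s ∈ {-4}; Q'(t) = 4(t + 2) vanishes at t ∈ {-2}.
Local minima of P (where P''>0): P(-4)=-16. Local minima of Q: Q(-2)=-8.
So the global minimum of g is P(-4) + Q(-2) + 6 = -16 − 8 + 6 = -18, attained at (-4, -2).

-18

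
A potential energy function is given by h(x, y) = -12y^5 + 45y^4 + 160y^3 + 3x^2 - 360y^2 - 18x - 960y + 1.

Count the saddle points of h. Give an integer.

h separates as a function of x plus a function of y, so ∇h=0 decouples.
∂h/∂x = 6(x - 3) = 0 at x ∈ {3}; ∂h/∂y = -60(y - 4)(y - 2)(y + 1)(y + 2) = 0 at y ∈ {-2, -1, 2, 4}.
The Hessian is diagonal: diag(h_xx, h_yy). Second derivatives: h_xx(3)=6; h_yy(-2)=1440, h_yy(-1)=-900, h_yy(2)=1440, h_yy(4)=-3600.
Saddle points occur where the two diagonal entries have opposite signs: (3, -1), (3, 4). Count: 2.

2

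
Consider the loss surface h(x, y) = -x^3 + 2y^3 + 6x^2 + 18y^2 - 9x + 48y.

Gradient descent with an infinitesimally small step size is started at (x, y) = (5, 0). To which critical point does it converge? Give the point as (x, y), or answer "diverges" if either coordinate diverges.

h is separable, so gradient descent decouples: x follows -∂h/∂x, y follows -∂h/∂y.
∂h/∂x = -3(x - 3)(x - 1); at x=5 this is -24, so x increases.
∂h/∂y = 6(y + 2)(y + 4); at y=0 this is 48, so y decreases.
The x-coordinate has no critical point in that direction and runs off to infinity.

diverges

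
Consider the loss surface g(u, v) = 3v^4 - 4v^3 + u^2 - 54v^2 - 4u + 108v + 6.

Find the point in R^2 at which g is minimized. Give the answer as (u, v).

(2, -3)

g(u,v) separates as P(u) + Q(v) + 6, so its minimum is min P + min Q + 6.
P'(u) = 2u - 4 vanishes at u ∈ {2}; Q'(v) = 12(v - 3)(v - 1)(v + 3) vanishes at v ∈ {-3, 1, 3}.
Local minima of P (where P''>0): P(2)=-4. Local minima of Q: Q(-3)=-459, Q(3)=-27.
So the global minimum of g is P(2) + Q(-3) + 6 = -4 − 459 + 6 = -457, attained at (2, -3).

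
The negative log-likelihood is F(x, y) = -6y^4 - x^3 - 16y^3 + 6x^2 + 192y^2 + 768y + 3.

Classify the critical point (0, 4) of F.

saddle point

The mixed partial ∂²F/∂x∂y is 0, so the Hessian at any point is diag(F_xx, F_yy) = diag(6(-x + 2), 24(-3y^2 - 4y + 16)).
At (0, 4): H = diag(12, -1152).
The eigenvalues have opposite signs, so H is indefinite: a saddle point.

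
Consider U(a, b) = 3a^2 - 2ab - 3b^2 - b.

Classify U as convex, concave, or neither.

U is quadratic, so its Hessian is the constant matrix H = [[6, -2], [-2, -6]].
det(H) = -40, tr(H) = 0.
det(H) < 0, so H is indefinite: neither convex nor concave.

neither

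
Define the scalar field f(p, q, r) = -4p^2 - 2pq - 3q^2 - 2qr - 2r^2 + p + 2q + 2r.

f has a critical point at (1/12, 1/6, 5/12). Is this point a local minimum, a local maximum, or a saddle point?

The Hessian is constant: H = [[-8, -2, 0], [-2, -6, -2], [0, -2, -4]].
Leading principal minors: Δ₁ = -8, Δ₂ = 44, Δ₃ = -144.
The minors alternate sign starting negative (−, +, −), so H is negative definite: a local maximum.

local maximum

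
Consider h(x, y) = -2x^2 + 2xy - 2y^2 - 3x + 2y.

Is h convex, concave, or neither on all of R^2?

concave

h is quadratic, so its Hessian is the constant matrix H = [[-4, 2], [2, -4]].
det(H) = 12, tr(H) = -8.
det(H) > 0 and tr(H) < 0, so H is negative definite everywhere: concave.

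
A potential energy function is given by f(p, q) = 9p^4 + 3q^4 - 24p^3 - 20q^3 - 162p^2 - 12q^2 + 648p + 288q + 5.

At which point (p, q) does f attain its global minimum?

(-3, -2)

f(p,q) separates as A(p) + B(q) + 5, so its minimum is min A + min B + 5.
A'(p) = 36(p - 3)(p - 2)(p + 3) vanishes at p ∈ {-3, 2, 3}; B'(q) = 12(q - 4)(q - 3)(q + 2) vanishes at q ∈ {-2, 3, 4}.
Local minima of A (where A''>0): A(-3)=-2025, A(3)=567. Local minima of B: B(-2)=-416, B(4)=448.
So the global minimum of f is A(-3) + B(-2) + 5 = -2025 − 416 + 5 = -2436, attained at (-3, -2).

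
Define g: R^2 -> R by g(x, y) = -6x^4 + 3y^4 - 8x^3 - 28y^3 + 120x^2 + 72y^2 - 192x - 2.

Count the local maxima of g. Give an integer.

2

g separates as a function of x plus a function of y, so ∇g=0 decouples.
∂g/∂x = -24(x - 2)(x - 1)(x + 4) = 0 at x ∈ {-4, 1, 2}; ∂g/∂y = 12y(y - 4)(y - 3) = 0 at y ∈ {0, 3, 4}.
The Hessian is diagonal: diag(g_xx, g_yy). Second derivatives: g_xx(-4)=-720, g_xx(1)=120, g_xx(2)=-144; g_yy(0)=144, g_yy(3)=-36, g_yy(4)=48.
Local maxima occur where both diagonal entries negative: (-4, 3), (2, 3). Count: 2.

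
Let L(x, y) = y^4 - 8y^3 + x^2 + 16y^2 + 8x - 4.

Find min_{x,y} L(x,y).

L(x,y) separates as P(x) + Q(y) − 4, so its minimum is min P + min Q − 4.
P'(x) = 2x + 8 vanishes at x ∈ {-4}; Q'(y) = 4y(y - 4)(y - 2) vanishes at y ∈ {0, 2, 4}.
Local minima of P (where P''>0): P(-4)=-16. Local minima of Q: Q(0)=0, Q(4)=0.
So the global minimum of L is P(-4) + Q(0) − 4 = -16 + 0 − 4 = -20, attained at (-4, 0).

-20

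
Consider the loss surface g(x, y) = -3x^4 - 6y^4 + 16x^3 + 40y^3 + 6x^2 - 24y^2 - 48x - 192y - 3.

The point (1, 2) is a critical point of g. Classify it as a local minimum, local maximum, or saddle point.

The mixed partial ∂²g/∂x∂y is 0, so the Hessian at any point is diag(g_xx, g_yy) = diag(12(-3x^2 + 8x + 1), 24(-3y^2 + 10y - 2)).
At (1, 2): H = diag(72, 144).
Both eigenvalues are positive, so H is positive definite: a local minimum.

local minimum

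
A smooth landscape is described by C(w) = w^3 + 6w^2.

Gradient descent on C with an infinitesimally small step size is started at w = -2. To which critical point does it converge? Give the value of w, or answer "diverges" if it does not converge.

C'(w) = 3w(w + 4), so C'(-2) = -12.
Gradient descent moves in the -C' direction, i.e. w is increasing.
The nearest critical point in that direction is w = 0, where C'' = 12 > 0 (a local minimum). The iterate converges there.

0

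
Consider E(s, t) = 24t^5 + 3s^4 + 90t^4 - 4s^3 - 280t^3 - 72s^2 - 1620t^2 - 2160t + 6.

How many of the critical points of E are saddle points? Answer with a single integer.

E separates as a function of s plus a function of t, so ∇E=0 decouples.
∂E/∂s = 12s(s - 4)(s + 3) = 0 at s ∈ {-3, 0, 4}; ∂E/∂t = 120(t - 3)(t + 1)(t + 2)(t + 3) = 0 at t ∈ {-3, -2, -1, 3}.
The Hessian is diagonal: diag(E_ss, E_tt). Second derivatives: E_ss(-3)=252, E_ss(0)=-144, E_ss(4)=336; E_tt(-3)=-1440, E_tt(-2)=600, E_tt(-1)=-960, E_tt(3)=14400.
Saddle points occur where the two diagonal entries have opposite signs: (-3, -3), (-3, -1), (0, -2), (0, 3), (4, -3), (4, -1). Count: 6.

6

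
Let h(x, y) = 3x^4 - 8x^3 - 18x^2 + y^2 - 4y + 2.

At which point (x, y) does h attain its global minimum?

(3, 2)

h(x,y) separates as P(x) + Q(y) + 2, so its minimum is min P + min Q + 2.
P'(x) = 12x(x - 3)(x + 1) vanishes at x ∈ {-1, 0, 3}; Q'(y) = 2y - 4 vanishes at y ∈ {2}.
Local minima of P (where P''>0): P(-1)=-7, P(3)=-135. Local minima of Q: Q(2)=-4.
So the global minimum of h is P(3) + Q(2) + 2 = -135 − 4 + 2 = -137, attained at (3, 2).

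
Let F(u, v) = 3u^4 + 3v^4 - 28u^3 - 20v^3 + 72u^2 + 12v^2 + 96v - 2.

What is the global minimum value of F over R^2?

F(u,v) separates as P(u) + Q(v) − 2, so its minimum is min P + min Q − 2.
P'(u) = 12u(u - 4)(u - 3) vanishes at u ∈ {0, 3, 4}; Q'(v) = 12(v - 4)(v - 2)(v + 1) vanishes at v ∈ {-1, 2, 4}.
Local minima of P (where P''>0): P(0)=0, P(4)=128. Local minima of Q: Q(-1)=-61, Q(4)=64.
So the global minimum of F is P(0) + Q(-1) − 2 = 0 − 61 − 2 = -63, attained at (0, -1).

-63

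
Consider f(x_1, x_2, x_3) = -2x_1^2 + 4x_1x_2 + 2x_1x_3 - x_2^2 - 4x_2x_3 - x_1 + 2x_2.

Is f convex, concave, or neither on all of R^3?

neither

f is quadratic, so its Hessian is the constant matrix H = [[-4, 4, 2], [4, -2, -4], [2, -4, 0]].
Leading principal minors: -4, -8, 8.
Neither pattern holds ⇒ H is indefinite ⇒ neither convex nor concave.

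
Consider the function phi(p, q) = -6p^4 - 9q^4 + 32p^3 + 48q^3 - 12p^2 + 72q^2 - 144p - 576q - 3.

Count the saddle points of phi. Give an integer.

4

phi separates as a function of p plus a function of q, so ∇phi=0 decouples.
∂phi/∂p = -24(p - 3)(p - 2)(p + 1) = 0 at p ∈ {-1, 2, 3}; ∂phi/∂q = -36(q - 4)(q - 2)(q + 2) = 0 at q ∈ {-2, 2, 4}.
The Hessian is diagonal: diag(phi_pp, phi_qq). Second derivatives: phi_pp(-1)=-288, phi_pp(2)=72, phi_pp(3)=-96; phi_qq(-2)=-864, phi_qq(2)=288, phi_qq(4)=-432.
Saddle points occur where the two diagonal entries have opposite signs: (-1, 2), (2, -2), (2, 4), (3, 2). Count: 4.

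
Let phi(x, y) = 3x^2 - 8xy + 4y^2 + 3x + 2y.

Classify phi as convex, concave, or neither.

phi is quadratic, so its Hessian is the constant matrix H = [[6, -8], [-8, 8]].
det(H) = -16, tr(H) = 14.
det(H) < 0, so H is indefinite: neither convex nor concave.

neither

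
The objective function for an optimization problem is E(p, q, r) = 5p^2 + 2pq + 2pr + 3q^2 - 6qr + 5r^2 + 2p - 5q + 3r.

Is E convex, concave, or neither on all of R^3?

convex

E is quadratic, so its Hessian is the constant matrix H = [[10, 2, 2], [2, 6, -6], [2, -6, 10]].
Leading principal minors: 10, 56, 128.
All positive ⇒ H ≻ 0 ⇒ convex.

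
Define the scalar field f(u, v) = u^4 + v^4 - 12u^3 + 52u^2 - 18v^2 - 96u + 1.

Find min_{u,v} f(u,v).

f(u,v) separates as P(u) + Q(v) + 1, so its minimum is min P + min Q + 1.
P'(u) = 4(u - 4)(u - 3)(u - 2) vanishes at u ∈ {2, 3, 4}; Q'(v) = 4v(v - 3)(v + 3) vanishes at v ∈ {-3, 0, 3}.
Local minima of P (where P''>0): P(2)=-64, P(4)=-64. Local minima of Q: Q(-3)=-81, Q(3)=-81.
So the global minimum of f is P(2) + Q(-3) + 1 = -64 − 81 + 1 = -144, attained at (2, -3).

-144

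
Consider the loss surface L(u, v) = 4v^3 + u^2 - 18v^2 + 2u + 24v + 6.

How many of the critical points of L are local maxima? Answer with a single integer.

L separates as a function of u plus a function of v, so ∇L=0 decouples.
∂L/∂u = 2(u + 1) = 0 at u ∈ {-1}; ∂L/∂v = 12(v - 2)(v - 1) = 0 at v ∈ {1, 2}.
The Hessian is diagonal: diag(L_uu, L_vv). Second derivatives: L_uu(-1)=2; L_vv(1)=-12, L_vv(2)=12.
Local maxima occur where both diagonal entries negative: none. Count: 0.

0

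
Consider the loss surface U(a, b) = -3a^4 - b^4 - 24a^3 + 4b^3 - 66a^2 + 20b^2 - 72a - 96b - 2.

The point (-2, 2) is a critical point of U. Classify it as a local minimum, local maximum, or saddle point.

The mixed partial ∂²U/∂a∂b is 0, so the Hessian at any point is diag(U_aa, U_bb) = diag(-12(3a^2 + 12a + 11), 4(-3b^2 + 6b + 10)).
At (-2, 2): H = diag(12, 40).
Both eigenvalues are positive, so H is positive definite: a local minimum.

local minimum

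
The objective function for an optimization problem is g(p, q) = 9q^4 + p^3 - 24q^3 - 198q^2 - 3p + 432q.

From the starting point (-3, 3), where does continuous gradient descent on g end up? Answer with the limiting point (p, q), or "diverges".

g is separable, so gradient descent decouples: p follows -∂g/∂p, q follows -∂g/∂q.
∂g/∂p = 3(p - 1)(p + 1); at p=-3 this is 24, so p decreases.
∂g/∂q = 36(q - 4)(q - 1)(q + 3); at q=3 this is -432, so q increases.
The p-coordinate has no critical point in that direction and runs off to infinity.

diverges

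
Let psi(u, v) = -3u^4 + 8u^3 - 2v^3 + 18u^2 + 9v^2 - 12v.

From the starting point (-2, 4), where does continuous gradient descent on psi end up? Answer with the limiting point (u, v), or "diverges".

diverges

psi is separable, so gradient descent decouples: u follows -∂psi/∂u, v follows -∂psi/∂v.
∂psi/∂u = -12u(u - 3)(u + 1); at u=-2 this is 120, so u decreases.
∂psi/∂v = -6(v - 2)(v - 1); at v=4 this is -36, so v increases.
The u-coordinate has no critical point in that direction and runs off to infinity.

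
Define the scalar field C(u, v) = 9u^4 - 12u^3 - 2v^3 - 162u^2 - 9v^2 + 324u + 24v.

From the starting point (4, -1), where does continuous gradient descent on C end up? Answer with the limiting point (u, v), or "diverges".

C is separable, so gradient descent decouples: u follows -∂C/∂u, v follows -∂C/∂v.
∂C/∂u = 36(u - 3)(u - 1)(u + 3); at u=4 this is 756, so u decreases.
∂C/∂v = -6(v - 1)(v + 4); at v=-1 this is 36, so v decreases.
u converges to its nearest critical value 3 (a local min of the u-part); v converges to -4. The iterate converges to (3, -4).

(3, -4)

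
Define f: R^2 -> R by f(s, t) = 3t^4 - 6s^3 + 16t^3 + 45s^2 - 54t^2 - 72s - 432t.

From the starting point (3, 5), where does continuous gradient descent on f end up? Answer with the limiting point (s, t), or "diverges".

f is separable, so gradient descent decouples: s follows -∂f/∂s, t follows -∂f/∂t.
∂f/∂s = -18(s - 4)(s - 1); at s=3 this is 36, so s decreases.
∂f/∂t = 12(t - 3)(t + 3)(t + 4); at t=5 this is 1728, so t decreases.
s converges to its nearest critical value 1 (a local min of the s-part); t converges to 3. The iterate converges to (1, 3).

(1, 3)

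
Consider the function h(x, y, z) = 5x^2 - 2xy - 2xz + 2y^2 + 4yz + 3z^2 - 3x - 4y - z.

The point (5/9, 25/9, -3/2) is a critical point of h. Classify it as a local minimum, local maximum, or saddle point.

The Hessian is constant: H = [[10, -2, -2], [-2, 4, 4], [-2, 4, 6]].
Leading principal minors: Δ₁ = 10, Δ₂ = 36, Δ₃ = 72.
All leading minors are positive, so H is positive definite: a local minimum.

local minimum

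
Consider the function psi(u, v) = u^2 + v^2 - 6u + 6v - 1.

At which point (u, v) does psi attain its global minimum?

psi(u,v) separates as P(u) + Q(v) − 1, so its minimum is min P + min Q − 1.
P'(u) = 2u - 6 vanishes at u ∈ {3}; Q'(v) = 2v + 6 vanishes at v ∈ {-3}.
Local minima of P (where P''>0): P(3)=-9. Local minima of Q: Q(-3)=-9.
So the global minimum of psi is P(3) + Q(-3) − 1 = -9 − 9 − 1 = -19, attained at (3, -3).

(3, -3)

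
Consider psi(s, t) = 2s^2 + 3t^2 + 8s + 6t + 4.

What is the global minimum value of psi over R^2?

-7

psi(s,t) separates as P(s) + Q(t) + 4, so its minimum is min P + min Q + 4.
P'(s) = 4s + 8 vanishes at s ∈ {-2}; Q'(t) = 6(t + 1) vanishes at t ∈ {-1}.
Local minima of P (where P''>0): P(-2)=-8. Local minima of Q: Q(-1)=-3.
So the global minimum of psi is P(-2) + Q(-1) + 4 = -8 − 3 + 4 = -7, attained at (-2, -1).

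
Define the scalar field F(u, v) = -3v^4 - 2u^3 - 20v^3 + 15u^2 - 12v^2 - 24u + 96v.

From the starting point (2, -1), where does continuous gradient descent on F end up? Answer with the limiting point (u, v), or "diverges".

(1, -2)

F is separable, so gradient descent decouples: u follows -∂F/∂u, v follows -∂F/∂v.
∂F/∂u = -6(u - 4)(u - 1); at u=2 this is 12, so u decreases.
∂F/∂v = -12(v - 1)(v + 2)(v + 4); at v=-1 this is 72, so v decreases.
u converges to its nearest critical value 1 (a local min of the u-part); v converges to -2. The iterate converges to (1, -2).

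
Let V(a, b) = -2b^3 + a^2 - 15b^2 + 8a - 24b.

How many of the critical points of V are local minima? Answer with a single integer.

1

V separates as a function of a plus a function of b, so ∇V=0 decouples.
∂V/∂a = 2(a + 4) = 0 at a ∈ {-4}; ∂V/∂b = -6(b + 1)(b + 4) = 0 at b ∈ {-4, -1}.
The Hessian is diagonal: diag(V_aa, V_bb). Second derivatives: V_aa(-4)=2; V_bb(-4)=18, V_bb(-1)=-18.
Local minima occur where both diagonal entries positive: (-4, -4). Count: 1.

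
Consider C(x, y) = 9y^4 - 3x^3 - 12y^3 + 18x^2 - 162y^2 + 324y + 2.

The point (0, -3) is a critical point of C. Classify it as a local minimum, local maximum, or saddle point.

The mixed partial ∂²C/∂x∂y is 0, so the Hessian at any point is diag(C_xx, C_yy) = diag(18(-x + 2), 36(3y^2 - 2y - 9)).
At (0, -3): H = diag(36, 864).
Both eigenvalues are positive, so H is positive definite: a local minimum.

local minimum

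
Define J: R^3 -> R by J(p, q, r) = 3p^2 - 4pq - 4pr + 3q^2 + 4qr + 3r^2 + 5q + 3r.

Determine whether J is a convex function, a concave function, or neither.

J is quadratic, so its Hessian is the constant matrix H = [[6, -4, -4], [-4, 6, 4], [-4, 4, 6]].
Leading principal minors: 6, 20, 56.
All positive ⇒ H ≻ 0 ⇒ convex.

convex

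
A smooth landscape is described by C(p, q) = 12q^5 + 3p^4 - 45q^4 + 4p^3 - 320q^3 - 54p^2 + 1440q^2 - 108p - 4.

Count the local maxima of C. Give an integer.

C separates as a function of p plus a function of q, so ∇C=0 decouples.
∂C/∂p = 12(p - 3)(p + 1)(p + 3) = 0 at p ∈ {-3, -1, 3}; ∂C/∂q = 60q(q - 4)(q - 3)(q + 4) = 0 at q ∈ {-4, 0, 3, 4}.
The Hessian is diagonal: diag(C_pp, C_qq). Second derivatives: C_pp(-3)=144, C_pp(-1)=-96, C_pp(3)=288; C_qq(-4)=-13440, C_qq(0)=2880, C_qq(3)=-1260, C_qq(4)=1920.
Local maxima occur where both diagonal entries negative: (-1, -4), (-1, 3). Count: 2.

2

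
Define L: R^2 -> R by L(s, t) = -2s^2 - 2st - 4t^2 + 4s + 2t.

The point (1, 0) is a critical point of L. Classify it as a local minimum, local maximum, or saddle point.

local maximum

The Hessian of L is constant: H = [[-4, -2], [-2, -8]].
det(H) = (-4)·(-8) − (-2)² = 28.
det(H) > 0 and tr(H) = -12 < 0, so H is negative definite and the point is a local maximum.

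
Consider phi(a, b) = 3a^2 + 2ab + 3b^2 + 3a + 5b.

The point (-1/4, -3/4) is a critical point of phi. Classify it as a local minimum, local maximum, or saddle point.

The Hessian of phi is constant: H = [[6, 2], [2, 6]].
det(H) = 6·6 − 2² = 32.
det(H) > 0 and tr(H) = 12 > 0, so H is positive definite and the point is a local minimum.

local minimum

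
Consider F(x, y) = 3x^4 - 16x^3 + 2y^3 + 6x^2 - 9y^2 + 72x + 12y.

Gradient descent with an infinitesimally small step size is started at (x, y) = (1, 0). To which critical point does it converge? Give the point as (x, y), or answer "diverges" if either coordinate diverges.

diverges

F is separable, so gradient descent decouples: x follows -∂F/∂x, y follows -∂F/∂y.
∂F/∂x = 12(x - 3)(x - 2)(x + 1); at x=1 this is 48, so x decreases.
∂F/∂y = 6(y - 2)(y - 1); at y=0 this is 12, so y decreases.
The y-coordinate has no critical point in that direction and runs off to infinity.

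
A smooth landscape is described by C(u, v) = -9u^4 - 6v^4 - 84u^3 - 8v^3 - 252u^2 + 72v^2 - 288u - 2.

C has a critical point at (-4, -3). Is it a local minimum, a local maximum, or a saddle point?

local maximum

The mixed partial ∂²C/∂u∂v is 0, so the Hessian at any point is diag(C_uu, C_vv) = diag(-36(3u^2 + 14u + 14), 24(-3v^2 - 2v + 6)).
At (-4, -3): H = diag(-216, -360).
Both eigenvalues are negative, so H is negative definite: a local maximum.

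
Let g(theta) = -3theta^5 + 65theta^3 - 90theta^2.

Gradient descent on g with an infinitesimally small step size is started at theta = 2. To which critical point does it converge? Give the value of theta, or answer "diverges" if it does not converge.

1

g'(theta) = -15theta(theta - 3)(theta - 1)(theta + 4), so g'(2) = 180.
Gradient descent moves in the -g' direction, i.e. theta is decreasing.
The nearest critical point in that direction is theta = 1, where g'' = 150 > 0 (a local minimum). The iterate converges there.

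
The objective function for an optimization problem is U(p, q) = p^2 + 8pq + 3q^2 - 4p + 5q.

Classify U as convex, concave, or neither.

neither

U is quadratic, so its Hessian is the constant matrix H = [[2, 8], [8, 6]].
det(H) = -52, tr(H) = 8.
det(H) < 0, so H is indefinite: neither convex nor concave.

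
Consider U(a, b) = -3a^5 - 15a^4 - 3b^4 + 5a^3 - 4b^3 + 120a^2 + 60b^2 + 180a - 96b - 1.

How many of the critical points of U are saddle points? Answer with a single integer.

6

U separates as a function of a plus a function of b, so ∇U=0 decouples.
∂U/∂a = -15(a - 2)(a + 1)(a + 2)(a + 3) = 0 at a ∈ {-3, -2, -1, 2}; ∂U/∂b = -12(b - 2)(b - 1)(b + 4) = 0 at b ∈ {-4, 1, 2}.
The Hessian is diagonal: diag(U_aa, U_bb). Second derivatives: U_aa(-3)=150, U_aa(-2)=-60, U_aa(-1)=90, U_aa(2)=-900; U_bb(-4)=-360, U_bb(1)=60, U_bb(2)=-72.
Saddle points occur where the two diagonal entries have opposite signs: (-3, -4), (-3, 2), (-2, 1), (-1, -4), (-1, 2), (2, 1). Count: 6.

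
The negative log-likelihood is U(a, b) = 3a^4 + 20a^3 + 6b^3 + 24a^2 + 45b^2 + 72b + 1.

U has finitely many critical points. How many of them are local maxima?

U separates as a function of a plus a function of b, so ∇U=0 decouples.
∂U/∂a = 12a(a + 1)(a + 4) = 0 at a ∈ {-4, -1, 0}; ∂U/∂b = 18(b + 1)(b + 4) = 0 at b ∈ {-4, -1}.
The Hessian is diagonal: diag(U_aa, U_bb). Second derivatives: U_aa(-4)=144, U_aa(-1)=-36, U_aa(0)=48; U_bb(-4)=-54, U_bb(-1)=54.
Local maxima occur where both diagonal entries negative: (-1, -4). Count: 1.

1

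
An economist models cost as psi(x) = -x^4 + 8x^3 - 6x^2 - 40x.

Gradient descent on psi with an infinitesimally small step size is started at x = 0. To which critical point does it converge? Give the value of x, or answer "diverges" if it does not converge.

2

psi'(x) = -4(x - 5)(x - 2)(x + 1), so psi'(0) = -40.
Gradient descent moves in the -psi' direction, i.e. x is increasing.
The nearest critical point in that direction is x = 2, where psi'' = 36 > 0 (a local minimum). The iterate converges there.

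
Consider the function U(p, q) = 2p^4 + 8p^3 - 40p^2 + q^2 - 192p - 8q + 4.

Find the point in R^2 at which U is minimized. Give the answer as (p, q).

(3, 4)

U(p,q) separates as A(p) + B(q) + 4, so its minimum is min A + min B + 4.
A'(p) = 8(p - 3)(p + 2)(p + 4) vanishes at p ∈ {-4, -2, 3}; B'(q) = 2q - 8 vanishes at q ∈ {4}.
Local minima of A (where A''>0): A(-4)=128, A(3)=-558. Local minima of B: B(4)=-16.
So the global minimum of U is A(3) + B(4) + 4 = -558 − 16 + 4 = -570, attained at (3, 4).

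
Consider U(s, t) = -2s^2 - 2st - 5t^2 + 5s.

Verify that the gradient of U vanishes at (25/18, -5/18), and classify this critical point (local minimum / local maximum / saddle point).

∇U = (-4s - 2t + 5, -2s - 10t); substituting (25/18, -5/18) gives ∇U = (0, 0), so (25/18, -5/18) is indeed a critical point.
The Hessian of U is constant: H = [[-4, -2], [-2, -10]].
det(H) = (-4)·(-10) − (-2)² = 36.
det(H) > 0 and tr(H) = -14 < 0, so H is negative definite and the point is a local maximum.

local maximum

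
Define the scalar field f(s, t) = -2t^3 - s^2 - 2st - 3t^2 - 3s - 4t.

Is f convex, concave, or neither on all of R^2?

The term -2t^3 is cubic, so the Hessian is not constant.
∂²f/∂t² = -12t - 6, which takes both signs as t varies (negative for sufficiently large t). A diagonal entry of the Hessian changing sign means the Hessian is neither positive- nor negative-semidefinite on all of R^2.

neither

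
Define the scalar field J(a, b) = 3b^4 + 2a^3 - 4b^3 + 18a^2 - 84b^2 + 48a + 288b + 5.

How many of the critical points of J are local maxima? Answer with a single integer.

1

J separates as a function of a plus a function of b, so ∇J=0 decouples.
∂J/∂a = 6(a + 2)(a + 4) = 0 at a ∈ {-4, -2}; ∂J/∂b = 12(b - 3)(b - 2)(b + 4) = 0 at b ∈ {-4, 2, 3}.
The Hessian is diagonal: diag(J_aa, J_bb). Second derivatives: J_aa(-4)=-12, J_aa(-2)=12; J_bb(-4)=504, J_bb(2)=-72, J_bb(3)=84.
Local maxima occur where both diagonal entries negative: (-4, 2). Count: 1.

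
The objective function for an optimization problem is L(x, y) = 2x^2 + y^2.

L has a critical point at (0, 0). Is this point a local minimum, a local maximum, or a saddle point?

The Hessian of L is constant: H = [[4, 0], [0, 2]].
det(H) = 4·2 − 0² = 8.
det(H) > 0 and tr(H) = 6 > 0, so H is positive definite and the point is a local minimum.

local minimum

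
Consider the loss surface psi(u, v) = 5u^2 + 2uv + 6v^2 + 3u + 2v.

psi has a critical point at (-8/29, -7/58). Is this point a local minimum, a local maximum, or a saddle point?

local minimum

The Hessian of psi is constant: H = [[10, 2], [2, 12]].
det(H) = 10·12 − 2² = 116.
det(H) > 0 and tr(H) = 22 > 0, so H is positive definite and the point is a local minimum.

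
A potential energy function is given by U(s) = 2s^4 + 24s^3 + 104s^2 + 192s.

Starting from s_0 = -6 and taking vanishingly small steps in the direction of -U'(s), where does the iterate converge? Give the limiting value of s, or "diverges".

-4

U'(s) = 8(s + 2)(s + 3)(s + 4), so U'(-6) = -192.
Gradient descent moves in the -U' direction, i.e. s is increasing.
The nearest critical point in that direction is s = -4, where U'' = 16 > 0 (a local minimum). The iterate converges there.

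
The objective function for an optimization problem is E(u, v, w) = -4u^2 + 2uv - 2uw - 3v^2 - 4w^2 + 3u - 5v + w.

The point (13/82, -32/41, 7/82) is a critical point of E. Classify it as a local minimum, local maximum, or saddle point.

The Hessian is constant: H = [[-8, 2, -2], [2, -6, 0], [-2, 0, -8]].
Leading principal minors: Δ₁ = -8, Δ₂ = 44, Δ₃ = -328.
The minors alternate sign starting negative (−, +, −), so H is negative definite: a local maximum.

local maximum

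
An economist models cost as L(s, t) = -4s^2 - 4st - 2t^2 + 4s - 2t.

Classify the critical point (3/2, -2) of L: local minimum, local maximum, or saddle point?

The Hessian of L is constant: H = [[-8, -4], [-4, -4]].
det(H) = (-8)·(-4) − (-4)² = 16.
det(H) > 0 and tr(H) = -12 < 0, so H is negative definite and the point is a local maximum.

local maximum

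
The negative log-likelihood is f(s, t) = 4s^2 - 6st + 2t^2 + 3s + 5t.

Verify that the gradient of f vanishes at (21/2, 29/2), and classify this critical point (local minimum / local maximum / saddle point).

∇f = (8s - 6t + 3, -6s + 4t + 5); substituting (21/2, 29/2) gives ∇f = (0, 0), so (21/2, 29/2) is indeed a critical point.
The Hessian of f is constant: H = [[8, -6], [-6, 4]].
det(H) = 8·4 − (-6)² = -4.
Since det(H) < 0, H is indefinite and the critical point is a saddle point.

saddle point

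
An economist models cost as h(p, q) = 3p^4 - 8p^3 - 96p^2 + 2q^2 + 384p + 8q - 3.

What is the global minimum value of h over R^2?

-1803

h(p,q) separates as A(p) + B(q) − 3, so its minimum is min A + min B − 3.
A'(p) = 12(p - 4)(p - 2)(p + 4) vanishes at p ∈ {-4, 2, 4}; B'(q) = 4q + 8 vanishes at q ∈ {-2}.
Local minima of A (where A''>0): A(-4)=-1792, A(4)=256. Local minima of B: B(-2)=-8.
So the global minimum of h is A(-4) + B(-2) − 3 = -1792 − 8 − 3 = -1803, attained at (-4, -2).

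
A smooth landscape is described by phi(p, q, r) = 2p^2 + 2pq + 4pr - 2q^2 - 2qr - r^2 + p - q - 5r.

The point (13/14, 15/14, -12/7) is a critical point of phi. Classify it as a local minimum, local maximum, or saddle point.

saddle point

The Hessian is constant: H = [[4, 2, 4], [2, -4, -2], [4, -2, -2]].
Leading principal minors: Δ₁ = 4, Δ₂ = -20, Δ₃ = 56.
The minors fit neither the all-positive nor the alternating-sign pattern, so H is indefinite: a saddle point.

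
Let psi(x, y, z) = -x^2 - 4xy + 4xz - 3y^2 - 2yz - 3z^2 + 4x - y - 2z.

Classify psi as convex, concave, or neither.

psi is quadratic, so its Hessian is the constant matrix H = [[-2, -4, 4], [-4, -6, -2], [4, -2, -6]].
Leading principal minors: -2, -4, 192.
Neither pattern holds ⇒ H is indefinite ⇒ neither convex nor concave.

neither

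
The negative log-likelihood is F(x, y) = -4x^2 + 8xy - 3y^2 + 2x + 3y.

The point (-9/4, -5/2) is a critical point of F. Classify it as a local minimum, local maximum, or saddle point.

saddle point

The Hessian of F is constant: H = [[-8, 8], [8, -6]].
det(H) = (-8)·(-6) − 8² = -16.
Since det(H) < 0, H is indefinite and the critical point is a saddle point.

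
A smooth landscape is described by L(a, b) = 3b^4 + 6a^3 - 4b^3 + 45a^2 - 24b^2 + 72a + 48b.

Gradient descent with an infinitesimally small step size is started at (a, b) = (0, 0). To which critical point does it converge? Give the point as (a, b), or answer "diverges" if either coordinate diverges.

L is separable, so gradient descent decouples: a follows -∂L/∂a, b follows -∂L/∂b.
∂L/∂a = 18(a + 1)(a + 4); at a=0 this is 72, so a decreases.
∂L/∂b = 12(b - 2)(b - 1)(b + 2); at b=0 this is 48, so b decreases.
a converges to its nearest critical value -1 (a local min of the a-part); b converges to -2. The iterate converges to (-1, -2).

(-1, -2)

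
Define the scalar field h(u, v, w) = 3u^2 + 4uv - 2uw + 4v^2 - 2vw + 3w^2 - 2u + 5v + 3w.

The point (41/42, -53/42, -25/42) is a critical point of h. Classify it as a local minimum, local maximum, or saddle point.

The Hessian is constant: H = [[6, 4, -2], [4, 8, -2], [-2, -2, 6]].
Leading principal minors: Δ₁ = 6, Δ₂ = 32, Δ₃ = 168.
All leading minors are positive, so H is positive definite: a local minimum.

local minimum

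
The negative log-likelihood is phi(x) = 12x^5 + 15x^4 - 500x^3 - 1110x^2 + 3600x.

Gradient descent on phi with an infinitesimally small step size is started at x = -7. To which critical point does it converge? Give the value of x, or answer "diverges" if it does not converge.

phi'(x) = 60(x - 5)(x - 1)(x + 3)(x + 4), so phi'(-7) = 69120.
Gradient descent moves in the -phi' direction, i.e. x is decreasing.
There is no critical point below x=-7, and phi' keeps the same sign, so the iterate runs off to −∞.

diverges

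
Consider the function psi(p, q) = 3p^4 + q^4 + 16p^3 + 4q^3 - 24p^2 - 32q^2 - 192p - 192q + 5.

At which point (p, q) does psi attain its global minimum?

psi(p,q) separates as A(p) + B(q) + 5, so its minimum is min A + min B + 5.
A'(p) = 12(p - 2)(p + 2)(p + 4) vanishes at p ∈ {-4, -2, 2}; B'(q) = 4(q - 4)(q + 3)(q + 4) vanishes at q ∈ {-4, -3, 4}.
Local minima of A (where A''>0): A(-4)=128, A(2)=-304. Local minima of B: B(-4)=256, B(4)=-768.
So the global minimum of psi is A(2) + B(4) + 5 = -304 − 768 + 5 = -1067, attained at (2, 4).

(2, 4)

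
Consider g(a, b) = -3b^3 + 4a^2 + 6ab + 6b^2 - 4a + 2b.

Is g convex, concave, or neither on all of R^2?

The term -3b^3 is cubic, so the Hessian is not constant.
∂²g/∂b² = -18b + 12, which takes both signs as b varies (negative for sufficiently large b). A diagonal entry of the Hessian changing sign means the Hessian is neither positive- nor negative-semidefinite on all of R^2.

neither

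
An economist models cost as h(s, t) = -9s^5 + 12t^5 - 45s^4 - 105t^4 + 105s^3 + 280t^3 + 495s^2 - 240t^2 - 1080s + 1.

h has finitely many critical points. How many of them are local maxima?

h separates as a function of s plus a function of t, so ∇h=0 decouples.
∂h/∂s = -45(s - 2)(s - 1)(s + 3)(s + 4) = 0 at s ∈ {-4, -3, 1, 2}; ∂h/∂t = 60t(t - 4)(t - 2)(t - 1) = 0 at t ∈ {0, 1, 2, 4}.
The Hessian is diagonal: diag(h_ss, h_tt). Second derivatives: h_ss(-4)=1350, h_ss(-3)=-900, h_ss(1)=900, h_ss(2)=-1350; h_tt(0)=-480, h_tt(1)=180, h_tt(2)=-240, h_tt(4)=1440.
Local maxima occur where both diagonal entries negative: (-3, 0), (-3, 2), (2, 0), (2, 2). Count: 4.

4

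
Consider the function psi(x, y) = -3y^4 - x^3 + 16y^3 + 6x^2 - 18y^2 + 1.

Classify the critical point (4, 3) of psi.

local maximum

The mixed partial ∂²psi/∂x∂y is 0, so the Hessian at any point is diag(psi_xx, psi_yy) = diag(6(-x + 2), 12(-3y^2 + 8y - 3)).
At (4, 3): H = diag(-12, -72).
Both eigenvalues are negative, so H is negative definite: a local maximum.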